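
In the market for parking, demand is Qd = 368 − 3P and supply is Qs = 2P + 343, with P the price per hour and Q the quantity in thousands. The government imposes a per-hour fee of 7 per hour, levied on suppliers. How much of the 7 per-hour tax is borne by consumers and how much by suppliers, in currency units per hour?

Before the tax: set 368 − 3P = 2P + 343 → P* = 5, Q* = 353.
With the tax collected from suppliers, supply shifts: Qs = 2(P − 7) + 343.
Solving gives Q = 344.6 with consumers paying 7.8 and suppliers receiving 0.8 (the 7 wedge).
Burden on consumers: 2.8; on suppliers: 4.2. (They sum to 7.)

Consumers bear 2.8 per hour; suppliers bear 4.2 per hour.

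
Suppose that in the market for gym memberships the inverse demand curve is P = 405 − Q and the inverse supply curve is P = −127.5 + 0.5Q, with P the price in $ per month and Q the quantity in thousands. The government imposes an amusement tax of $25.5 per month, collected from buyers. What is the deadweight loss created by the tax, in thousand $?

Deadweight loss = $216.75 thousand.

Inverting to Q(P) form: Qd = 405 − P; Qs = 2P + 255.
Before the tax: set 405 − P = 2P + 255 → P* = $50, Q* = 355.
With the tax collected from buyers, demand (in seller-price terms) shifts: Qd = 405 − (P + 25.5).
New equilibrium: buyers pay $67, sellers receive $41.5, Q = 338. (Wedge: Pb − Ps = 25.5.)
Quantity falls by |ΔQ| = |355 − 338| = 17.
DWL = ½ · t · |ΔQ| = ½ · 25.5 · 17 = $216.75.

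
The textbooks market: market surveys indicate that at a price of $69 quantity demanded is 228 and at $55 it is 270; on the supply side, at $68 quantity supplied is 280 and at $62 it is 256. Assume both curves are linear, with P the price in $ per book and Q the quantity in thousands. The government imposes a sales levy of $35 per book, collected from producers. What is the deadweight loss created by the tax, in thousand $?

Deadweight loss = $1050 thousand.

Demand slope: (270 − 228)/(55 − 69) = -3, so Qd = 435 − 3P.
Supply slope: (256 − 280)/(62 − 68) = 4, so Qs = 4P + 8.
Without the tax, 435 − 3P = 4P + 8 gives 7P = 427, so P* = $61 and Q* = 252.
With the tax collected from producers, supply shifts: Qs = 4(P − 35) + 8.
New equilibrium: consumers pay $81, producers receive $46, Q = 192. (Wedge: Pb − Ps = 35.)
Quantity falls by |ΔQ| = |252 − 192| = 60.
DWL = ½ · t · |ΔQ| = ½ · 35 · 60 = $1050.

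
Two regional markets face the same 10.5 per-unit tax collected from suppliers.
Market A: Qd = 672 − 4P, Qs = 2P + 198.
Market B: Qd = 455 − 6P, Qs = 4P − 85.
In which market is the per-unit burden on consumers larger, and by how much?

Market B, by 0.7.

Market A: pre-tax P* = 79, Q* = 356; post-tax Q = 342; per-unit burden on consumers = 3.5.
Market B: pre-tax P* = 54, Q* = 131; post-tax Q = 105.8; per-unit burden on consumers = 4.2.
Difference: 3.5 vs 4.2 → market B is larger by 0.7.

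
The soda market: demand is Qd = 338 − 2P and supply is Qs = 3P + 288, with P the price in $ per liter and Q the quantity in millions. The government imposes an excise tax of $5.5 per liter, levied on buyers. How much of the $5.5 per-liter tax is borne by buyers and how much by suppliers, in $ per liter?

Without the tax, 338 − 2P = 3P + 288 gives 5P = 50, so P* = $10 and Q* = 318.
With the tax collected from buyers, demand (in seller-price terms) shifts: Qd = 338 − 2(P + 5.5).
Solving gives Q = 311.4 with buyers paying $13.3 and suppliers receiving $7.8 (the $5.5 wedge).
Burden on buyers: $3.3; on suppliers: $2.2. (They sum to $5.5.)
The less price-elastic side of the market bears the larger share of a per-unit tax.

Buyers bear $3.3 per liter; suppliers bear $2.2 per liter.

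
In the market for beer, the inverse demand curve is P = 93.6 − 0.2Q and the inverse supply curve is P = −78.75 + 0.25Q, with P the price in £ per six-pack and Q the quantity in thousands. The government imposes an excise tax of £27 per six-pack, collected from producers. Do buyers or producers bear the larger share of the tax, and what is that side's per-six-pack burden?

Producers bear the larger share: £15 per six-pack.

Inverting to Q(P) form: Qd = 468 − 5P; Qs = 4P + 315.
Without the tax, 468 − 5P = 4P + 315 gives 9P = 153, so P* = £17 and Q* = 383.
With the tax collected from producers, supply shifts: Qs = 4(P − 27) + 315.
New equilibrium: buyers pay £29, producers receive £2, Q = 323. (Wedge: Pb − Ps = 27.)
Per-six-pack burden: buyers £12, producers £15.
Producers take the larger share because supply is less price-elastic here (demand slope 5 vs supply slope 4).
The less price-elastic side of the market bears the larger share of a per-unit tax.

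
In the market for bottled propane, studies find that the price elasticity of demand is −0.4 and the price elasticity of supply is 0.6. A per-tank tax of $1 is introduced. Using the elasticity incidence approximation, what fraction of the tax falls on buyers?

Incidence ratio: buyers' share ≈ εs / (εs + |εd|) = 0.6 / (0.6 + 0.4) = 0.6.
Supply is the more elastic side, so buyers bear the larger share.

Buyers' share ≈ 0.6.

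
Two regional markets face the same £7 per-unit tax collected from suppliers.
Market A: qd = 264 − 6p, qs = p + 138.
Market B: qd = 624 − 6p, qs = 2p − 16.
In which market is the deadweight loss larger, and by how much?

Market A: pre-tax p* = £18, q* = 156; post-tax q = 150; deadweight loss = £21.
Market B: pre-tax p* = £80, q* = 144; post-tax q = 133.5; deadweight loss = £36.75.
Difference: £21 vs £36.75 → market B is larger by £15.75.

Market B, by £15.75.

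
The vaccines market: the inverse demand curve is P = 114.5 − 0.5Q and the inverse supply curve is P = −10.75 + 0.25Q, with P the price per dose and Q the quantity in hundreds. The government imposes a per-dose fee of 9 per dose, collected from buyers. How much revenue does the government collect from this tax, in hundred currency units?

Rewrite in direct form: Qd = 229 − 2P and Qs = 4P + 43.
Without the tax, 229 − 2P = 4P + 43 gives 6P = 186, so P* = 31 and Q* = 167.
With the tax collected from buyers, demand (in seller-price terms) shifts: Qd = 229 − 2(P + 9).
Solving gives Q = 155 with buyers paying 37 and suppliers receiving 28 (the 9 wedge).
Revenue = t · Q = 9 · 155 = 1395.

Tax revenue = 1395 hundred.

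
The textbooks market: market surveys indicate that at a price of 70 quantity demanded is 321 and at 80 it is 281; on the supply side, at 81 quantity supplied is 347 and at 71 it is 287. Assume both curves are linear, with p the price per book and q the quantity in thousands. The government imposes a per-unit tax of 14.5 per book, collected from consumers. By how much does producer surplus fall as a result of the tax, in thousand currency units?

Demand slope: (281 − 321)/(80 − 70) = -4, so qd = 601 − 4p.
Supply slope: (287 − 347)/(71 − 81) = 6, so qs = 6p − 139.
Without the tax, 601 − 4p = 6p − 139 gives 10p = 740, so p* = 74 and q* = 305.
With the tax collected from consumers, demand (in seller-price terms) shifts: qd = 601 − 4(p + 14.5).
New equilibrium: consumers pay 82.7, sellers receive 68.2, q = 270.2. (Wedge: pb − ps = 14.5.)
ΔPS is the trapezoid between Q = 270.2 and Q = 305 of height 5.8: ½ · (305 + 270.2) · 5.8 = 1668.08.

Producer surplus falls by 1668.08 thousand.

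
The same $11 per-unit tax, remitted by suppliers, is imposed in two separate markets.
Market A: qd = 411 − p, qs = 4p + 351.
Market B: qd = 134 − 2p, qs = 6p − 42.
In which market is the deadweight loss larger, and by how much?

Market B, by $42.35.

Market A: pre-tax p* = $12, q* = 399; post-tax q = 390.2; deadweight loss = $48.4.
Market B: pre-tax p* = $22, q* = 90; post-tax q = 73.5; deadweight loss = $90.75.
Difference: $48.4 vs $90.75 → market B is larger by $42.35.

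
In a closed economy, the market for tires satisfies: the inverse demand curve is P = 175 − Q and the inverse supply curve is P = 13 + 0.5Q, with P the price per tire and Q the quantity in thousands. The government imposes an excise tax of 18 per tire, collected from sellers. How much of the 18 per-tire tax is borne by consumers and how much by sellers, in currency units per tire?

Consumers bear 12 per tire; sellers bear 6 per tire.

Inverting to Q(P) form: Qd = 175 − P; Qs = 2P − 26.
Before the tax: set 175 − P = 2P − 26 → P* = 67, Q* = 108.
With the tax collected from sellers, supply shifts: Qs = 2(P − 18) − 26.
Solving gives Q = 96 with consumers paying 79 and sellers receiving 61 (the 18 wedge).
Burden on consumers: 12; on sellers: 6. (They sum to 18.)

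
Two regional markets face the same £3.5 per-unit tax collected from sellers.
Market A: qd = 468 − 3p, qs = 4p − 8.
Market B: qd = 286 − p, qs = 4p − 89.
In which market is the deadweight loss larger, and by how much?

Market A: pre-tax p* = £68, q* = 264; post-tax q = 258; deadweight loss = £10.5.
Market B: pre-tax p* = £75, q* = 211; post-tax q = 208.2; deadweight loss = £4.9.
Difference: £10.5 vs £4.9 → market A is larger by £5.6.

Market A, by £5.6.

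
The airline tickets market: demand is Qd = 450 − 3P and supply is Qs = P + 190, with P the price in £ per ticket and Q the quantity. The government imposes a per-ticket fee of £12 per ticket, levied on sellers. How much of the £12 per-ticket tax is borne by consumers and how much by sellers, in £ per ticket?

Before the tax: set 450 − 3P = P + 190 → P* = £65, Q* = 255.
With the tax collected from sellers, supply shifts: Qs = (P − 12) + 190.
New equilibrium: consumers pay £68, sellers receive £56, Q = 246. (Wedge: Pb − Ps = 12.)
Burden on consumers: £3; on sellers: £9. (They sum to £12.)

Consumers bear £3 per ticket; sellers bear £9 per ticket.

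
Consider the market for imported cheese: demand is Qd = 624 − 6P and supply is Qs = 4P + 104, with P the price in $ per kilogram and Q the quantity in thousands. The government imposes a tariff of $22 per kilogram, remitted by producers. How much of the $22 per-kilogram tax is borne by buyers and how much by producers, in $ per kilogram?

Buyers bear $8.8 per kilogram; producers bear $13.2 per kilogram.

Before the tax: set 624 − 6P = 4P + 104 → P* = $52, Q* = 312.
With the tax collected from producers, supply shifts: Qs = 4(P − 22) + 104.
New equilibrium: buyers pay $60.8, producers receive $38.8, Q = 259.2. (Wedge: Pb − Ps = 22.)
Burden on buyers: $8.8; on producers: $13.2. (They sum to $22.)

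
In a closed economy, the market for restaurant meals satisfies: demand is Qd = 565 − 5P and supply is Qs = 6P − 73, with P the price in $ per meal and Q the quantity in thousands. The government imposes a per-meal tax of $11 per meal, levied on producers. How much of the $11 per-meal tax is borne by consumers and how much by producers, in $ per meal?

Consumers bear $6 per meal; producers bear $5 per meal.

Before the tax: set 565 − 5P = 6P − 73 → P* = $58, Q* = 275.
With the tax collected from producers, supply shifts: Qs = 6(P − 11) − 73.
New equilibrium: consumers pay $64, producers receive $53, Q = 245. (Wedge: Pb − Ps = 11.)
Burden on consumers: $6; on producers: $5. (They sum to $11.)
The less price-elastic side of the market bears the larger share of a per-unit tax.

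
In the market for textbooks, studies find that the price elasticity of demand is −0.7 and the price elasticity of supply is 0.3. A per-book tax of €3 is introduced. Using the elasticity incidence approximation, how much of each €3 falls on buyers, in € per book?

Incidence ratio: buyers' share ≈ εs / (εs + |εd|) = 0.3 / (0.3 + 0.7) = 0.3.
So buyers bear ≈ 0.3 × €3 = €0.9; sellers bear €2.1.

Buyers bear ≈ €0.9 per book.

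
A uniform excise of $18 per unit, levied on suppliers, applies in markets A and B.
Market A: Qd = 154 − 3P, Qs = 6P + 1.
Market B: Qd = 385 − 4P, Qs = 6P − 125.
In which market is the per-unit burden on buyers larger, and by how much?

Market A, by $1.2.

Market A: pre-tax P* = $17, Q* = 103; post-tax Q = 67; per-unit burden on buyers = $12.
Market B: pre-tax P* = $51, Q* = 181; post-tax Q = 137.8; per-unit burden on buyers = $10.8.
Difference: $12 vs $10.8 → market A is larger by $1.2.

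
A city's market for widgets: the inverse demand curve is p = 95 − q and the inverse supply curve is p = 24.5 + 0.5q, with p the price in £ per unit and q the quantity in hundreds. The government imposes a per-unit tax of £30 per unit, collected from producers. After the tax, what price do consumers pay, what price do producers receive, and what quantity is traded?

Rewrite in direct form: qd = 95 − p and qs = 2p − 49.
Without the tax, 95 − p = 2p − 49 gives 3p = 144, so p* = £48 and q* = 47.
With the tax collected from producers, supply shifts: qs = 2(p − 30) − 49.
Solving gives q = 27 with consumers paying £68 and producers receiving £38 (the £30 wedge).
The less price-elastic side of the market bears the larger share of a per-unit tax.

Consumers pay £68; producers receive £38; quantity = 27.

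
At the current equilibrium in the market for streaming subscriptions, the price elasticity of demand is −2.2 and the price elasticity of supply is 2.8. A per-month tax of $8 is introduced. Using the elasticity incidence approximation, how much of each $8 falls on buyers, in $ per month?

Buyers bear ≈ $4.48 per month.

Incidence ratio: buyers' share ≈ εs / (εs + |εd|) = 2.8 / (2.8 + 2.2) = 0.56.
So buyers bear ≈ 0.56 × $8 = $4.48; suppliers bear $3.52.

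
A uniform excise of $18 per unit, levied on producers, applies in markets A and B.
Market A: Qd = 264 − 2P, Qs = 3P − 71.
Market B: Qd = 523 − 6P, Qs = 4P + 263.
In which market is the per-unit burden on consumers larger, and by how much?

Market A, by $3.6.

Market A: pre-tax P* = $67, Q* = 130; post-tax Q = 108.4; per-unit burden on consumers = $10.8.
Market B: pre-tax P* = $26, Q* = 367; post-tax Q = 323.8; per-unit burden on consumers = $7.2.
Difference: $10.8 vs $7.2 → market A is larger by $3.6.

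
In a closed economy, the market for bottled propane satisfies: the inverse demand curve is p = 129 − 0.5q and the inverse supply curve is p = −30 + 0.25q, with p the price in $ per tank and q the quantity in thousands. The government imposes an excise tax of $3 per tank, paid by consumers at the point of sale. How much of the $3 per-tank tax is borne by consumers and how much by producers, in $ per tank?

Rewrite in direct form: qd = 258 − 2p and qs = 4p + 120.
Without the tax, 258 − 2p = 4p + 120 gives 6p = 138, so p* = $23 and q* = 212.
With the tax collected from consumers, demand (in seller-price terms) shifts: qd = 258 − 2(p + 3).
New equilibrium: consumers pay $25, producers receive $22, q = 208. (Wedge: pb − ps = 3.)
Burden on consumers: $2; on producers: $1. (They sum to $3.)
The less price-elastic side of the market bears the larger share of a per-unit tax.

Consumers bear $2 per tank; producers bear $1 per tank.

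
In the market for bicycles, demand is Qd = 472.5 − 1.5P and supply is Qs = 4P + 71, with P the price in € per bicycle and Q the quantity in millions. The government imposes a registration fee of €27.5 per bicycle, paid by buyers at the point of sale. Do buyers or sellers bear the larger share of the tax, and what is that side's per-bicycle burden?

Buyers bear the larger share: €20 per bicycle.

Before the tax: set 472.5 − 1.5P = 4P + 71 → P* = €73, Q* = 363.
With the tax collected from buyers, demand (in seller-price terms) shifts: Qd = 472.5 − 1.5(P + 27.5).
New equilibrium: buyers pay €93, sellers receive €65.5, Q = 333. (Wedge: Pb − Ps = 27.5.)
Per-bicycle burden: buyers €20, sellers €7.5.
Buyers take the larger share because demand is less price-elastic here (demand slope 1.5 vs supply slope 4).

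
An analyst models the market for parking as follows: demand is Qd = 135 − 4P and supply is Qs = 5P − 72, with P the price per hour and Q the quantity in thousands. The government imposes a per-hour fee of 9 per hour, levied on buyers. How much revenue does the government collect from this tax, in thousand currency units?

Tax revenue = 207 thousand.

Before the tax: set 135 − 4P = 5P − 72 → P* = 23, Q* = 43.
With the tax collected from buyers, demand (in seller-price terms) shifts: Qd = 135 − 4(P + 9).
New equilibrium: buyers pay 28, sellers receive 19, Q = 23. (Wedge: Pb − Ps = 9.)
Revenue = t · Q = 9 · 23 = 207.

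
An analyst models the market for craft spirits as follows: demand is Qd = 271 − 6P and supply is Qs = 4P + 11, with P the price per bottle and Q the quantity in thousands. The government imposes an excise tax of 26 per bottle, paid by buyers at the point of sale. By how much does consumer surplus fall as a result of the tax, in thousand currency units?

Consumer surplus falls by 871.52 thousand.

Before the tax: set 271 − 6P = 4P + 11 → P* = 26, Q* = 115.
With the tax collected from buyers, demand (in seller-price terms) shifts: Qd = 271 − 6(P + 26).
New equilibrium: buyers pay 36.4, suppliers receive 10.4, Q = 52.6. (Wedge: Pb − Ps = 26.)
ΔCS is the trapezoid between Q = 52.6 and Q = 115 of height 10.4: ½ · (115 + 52.6) · 10.4 = 871.52.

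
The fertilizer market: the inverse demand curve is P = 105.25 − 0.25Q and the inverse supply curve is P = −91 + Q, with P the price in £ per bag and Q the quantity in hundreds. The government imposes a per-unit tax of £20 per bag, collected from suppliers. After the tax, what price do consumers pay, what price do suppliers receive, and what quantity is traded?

Consumers pay £70; suppliers receive £50; quantity = 141.

Rewrite in direct form: Qd = 421 − 4P and Qs = P + 91.
Before the tax: set 421 − 4P = P + 91 → P* = £66, Q* = 157.
With the tax collected from suppliers, supply shifts: Qs = (P − 20) + 91.
New equilibrium: consumers pay £70, suppliers receive £50, Q = 141. (Wedge: Pb − Ps = 20.)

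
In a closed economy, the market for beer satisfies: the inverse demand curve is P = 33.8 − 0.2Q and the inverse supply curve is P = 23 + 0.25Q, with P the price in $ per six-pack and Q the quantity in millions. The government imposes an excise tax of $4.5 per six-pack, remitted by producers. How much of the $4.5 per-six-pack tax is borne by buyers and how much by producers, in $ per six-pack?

Buyers bear $2 per six-pack; producers bear $2.5 per six-pack.

Inverting to Q(P) form: Qd = 169 − 5P; Qs = 4P − 92.
Without the tax, 169 − 5P = 4P − 92 gives 9P = 261, so P* = $29 and Q* = 24.
With the tax collected from producers, supply shifts: Qs = 4(P − 4.5) − 92.
New equilibrium: buyers pay $31, producers receive $26.5, Q = 14. (Wedge: Pb − Ps = 4.5.)
Burden on buyers: $2; on producers: $2.5. (They sum to $4.5.)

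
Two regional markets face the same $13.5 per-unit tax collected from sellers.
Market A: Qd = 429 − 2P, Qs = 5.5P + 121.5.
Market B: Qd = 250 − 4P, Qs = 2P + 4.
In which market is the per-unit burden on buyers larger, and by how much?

Market A, by $5.4.

Market A: pre-tax P* = $41, Q* = 347; post-tax Q = 327.2; per-unit burden on buyers = $9.9.
Market B: pre-tax P* = $41, Q* = 86; post-tax Q = 68; per-unit burden on buyers = $4.5.
Difference: $9.9 vs $4.5 → market A is larger by $5.4.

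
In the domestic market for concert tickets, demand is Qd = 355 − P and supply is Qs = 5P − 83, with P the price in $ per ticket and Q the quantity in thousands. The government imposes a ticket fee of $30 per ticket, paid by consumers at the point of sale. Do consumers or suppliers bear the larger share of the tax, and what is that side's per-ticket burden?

Consumers bear the larger share: $25 per ticket.

Without the tax, 355 − P = 5P − 83 gives 6P = 438, so P* = $73 and Q* = 282.
With the tax collected from consumers, demand (in seller-price terms) shifts: Qd = 355 − (P + 30).
Solving gives Q = 257 with consumers paying $98 and suppliers receiving $68 (the $30 wedge).
Per-ticket burden: consumers $25, suppliers $5.
Consumers take the larger share because demand is less price-elastic here (demand slope 1 vs supply slope 5).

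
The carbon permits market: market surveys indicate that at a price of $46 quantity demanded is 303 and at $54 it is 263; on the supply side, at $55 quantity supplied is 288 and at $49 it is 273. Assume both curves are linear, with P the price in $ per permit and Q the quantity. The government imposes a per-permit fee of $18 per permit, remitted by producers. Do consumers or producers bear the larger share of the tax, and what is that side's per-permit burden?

Demand slope: (263 − 303)/(54 − 46) = -5, so Qd = 533 − 5P.
Supply slope: (273 − 288)/(49 − 55) = 2.5, so Qs = 2.5P + 150.5.
Before the tax: set 533 − 5P = 2.5P + 150.5 → P* = $51, Q* = 278.
With the tax collected from producers, supply shifts: Qs = 2.5(P − 18) + 150.5.
Solving gives Q = 248 with consumers paying $57 and producers receiving $39 (the $18 wedge).
Per-permit burden: consumers $6, producers $12.
Producers take the larger share because supply is less price-elastic here (demand slope 5 vs supply slope 2.5).

Producers bear the larger share: $12 per permit.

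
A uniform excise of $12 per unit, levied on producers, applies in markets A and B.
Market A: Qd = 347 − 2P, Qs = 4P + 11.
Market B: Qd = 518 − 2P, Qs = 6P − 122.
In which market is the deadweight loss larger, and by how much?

Market A: pre-tax P* = $56, Q* = 235; post-tax Q = 219; deadweight loss = $96.
Market B: pre-tax P* = $80, Q* = 358; post-tax Q = 340; deadweight loss = $108.
Difference: $96 vs $108 → market B is larger by $12.

Market B, by $12.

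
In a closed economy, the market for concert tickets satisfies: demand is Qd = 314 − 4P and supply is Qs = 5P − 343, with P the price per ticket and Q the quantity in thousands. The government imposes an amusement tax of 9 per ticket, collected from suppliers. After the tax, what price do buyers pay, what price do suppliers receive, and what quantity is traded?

Without the tax, 314 − 4P = 5P − 343 gives 9P = 657, so P* = 73 and Q* = 22.
With the tax collected from suppliers, supply shifts: Qs = 5(P − 9) − 343.
New equilibrium: buyers pay 78, suppliers receive 69, Q = 2. (Wedge: Pb − Ps = 9.)

Buyers pay 78; suppliers receive 69; quantity = 2.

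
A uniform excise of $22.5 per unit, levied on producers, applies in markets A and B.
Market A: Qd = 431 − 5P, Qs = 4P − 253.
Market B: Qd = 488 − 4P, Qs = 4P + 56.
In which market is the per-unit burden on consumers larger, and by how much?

Market B, by $1.25.

Market A: pre-tax P* = $76, Q* = 51; post-tax Q = 1; per-unit burden on consumers = $10.
Market B: pre-tax P* = $54, Q* = 272; post-tax Q = 227; per-unit burden on consumers = $11.25.
Difference: $10 vs $11.25 → market B is larger by $1.25.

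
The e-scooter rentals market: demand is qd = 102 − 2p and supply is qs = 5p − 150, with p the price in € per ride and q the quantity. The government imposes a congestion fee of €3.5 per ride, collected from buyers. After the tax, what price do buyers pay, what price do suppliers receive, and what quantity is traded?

Buyers pay €38.5; suppliers receive €35; quantity = 25.

Without the tax, 102 − 2p = 5p − 150 gives 7p = 252, so p* = €36 and q* = 30.
With the tax collected from buyers, demand (in seller-price terms) shifts: qd = 102 − 2(p + 3.5).
New equilibrium: buyers pay €38.5, suppliers receive €35, q = 25. (Wedge: pb − ps = 3.5.)
The less price-elastic side of the market bears the larger share of a per-unit tax.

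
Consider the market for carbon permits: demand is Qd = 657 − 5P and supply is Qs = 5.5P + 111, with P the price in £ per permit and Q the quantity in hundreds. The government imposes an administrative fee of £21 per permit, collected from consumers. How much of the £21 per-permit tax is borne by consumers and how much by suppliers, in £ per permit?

Consumers bear £11 per permit; suppliers bear £10 per permit.

Without the tax, 657 − 5P = 5.5P + 111 gives 10.5P = 546, so P* = £52 and Q* = 397.
With the tax collected from consumers, demand (in seller-price terms) shifts: Qd = 657 − 5(P + 21).
New equilibrium: consumers pay £63, suppliers receive £42, Q = 342. (Wedge: Pb − Ps = 21.)
Burden on consumers: £11; on suppliers: £10. (They sum to £21.)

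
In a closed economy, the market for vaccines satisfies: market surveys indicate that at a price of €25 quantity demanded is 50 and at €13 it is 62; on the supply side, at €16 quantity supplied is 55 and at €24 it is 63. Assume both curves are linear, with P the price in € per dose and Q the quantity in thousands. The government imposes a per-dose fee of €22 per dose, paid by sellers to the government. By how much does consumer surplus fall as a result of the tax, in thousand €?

Demand slope: (62 − 50)/(13 − 25) = -1, so Qd = 75 − P.
Supply slope: (63 − 55)/(24 − 16) = 1, so Qs = P + 39.
Before the tax: set 75 − P = P + 39 → P* = €18, Q* = 57.
With the tax collected from sellers, supply shifts: Qs = (P − 22) + 39.
New equilibrium: buyers pay €29, sellers receive €7, Q = 46. (Wedge: Pb − Ps = 22.)
ΔCS is the trapezoid between Q = 46 and Q = 57 of height €11: ½ · (57 + 46) · 11 = €566.5.

Consumer surplus falls by €566.5 thousand.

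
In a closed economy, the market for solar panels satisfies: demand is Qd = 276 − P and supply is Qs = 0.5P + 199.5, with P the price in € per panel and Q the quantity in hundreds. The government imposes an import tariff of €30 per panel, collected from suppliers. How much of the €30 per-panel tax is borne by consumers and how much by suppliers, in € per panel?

Consumers bear €10 per panel; suppliers bear €20 per panel.

Before the tax: set 276 − P = 0.5P + 199.5 → P* = €51, Q* = 225.
With the tax collected from suppliers, supply shifts: Qs = 0.5(P − 30) + 199.5.
Solving gives Q = 215 with consumers paying €61 and suppliers receiving €31 (the €30 wedge).
Burden on consumers: €10; on suppliers: €20. (They sum to €30.)
The less price-elastic side of the market bears the larger share of a per-unit tax.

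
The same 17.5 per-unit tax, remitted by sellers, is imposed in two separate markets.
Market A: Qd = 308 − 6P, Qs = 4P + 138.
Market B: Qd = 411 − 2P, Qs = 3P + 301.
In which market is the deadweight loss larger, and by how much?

Market A, by 183.75.

Market A: pre-tax P* = 17, Q* = 206; post-tax Q = 164; deadweight loss = 367.5.
Market B: pre-tax P* = 22, Q* = 367; post-tax Q = 346; deadweight loss = 183.75.
Difference: 367.5 vs 183.75 → market A is larger by 183.75.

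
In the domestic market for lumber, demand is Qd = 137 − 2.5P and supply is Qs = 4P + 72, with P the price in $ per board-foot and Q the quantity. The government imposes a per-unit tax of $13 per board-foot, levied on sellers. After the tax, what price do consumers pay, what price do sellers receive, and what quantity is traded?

Consumers pay $18; sellers receive $5; quantity = 92.

Without the tax, 137 − 2.5P = 4P + 72 gives 6.5P = 65, so P* = $10 and Q* = 112.
With the tax collected from sellers, supply shifts: Qs = 4(P − 13) + 72.
New equilibrium: consumers pay $18, sellers receive $5, Q = 92. (Wedge: Pb − Ps = 13.)
The less price-elastic side of the market bears the larger share of a per-unit tax.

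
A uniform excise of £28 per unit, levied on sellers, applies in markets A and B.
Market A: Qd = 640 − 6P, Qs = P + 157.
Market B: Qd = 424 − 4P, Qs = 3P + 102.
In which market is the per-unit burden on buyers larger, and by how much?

Market B, by £8.

Market A: pre-tax P* = £69, Q* = 226; post-tax Q = 202; per-unit burden on buyers = £4.
Market B: pre-tax P* = £46, Q* = 240; post-tax Q = 192; per-unit burden on buyers = £12.
Difference: £4 vs £12 → market B is larger by £8.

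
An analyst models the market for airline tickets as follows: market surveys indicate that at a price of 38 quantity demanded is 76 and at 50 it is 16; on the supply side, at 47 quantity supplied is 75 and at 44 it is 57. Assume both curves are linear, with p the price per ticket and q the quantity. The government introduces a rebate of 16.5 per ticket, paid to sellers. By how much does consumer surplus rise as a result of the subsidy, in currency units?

Demand slope: (16 − 76)/(50 − 38) = -5, so qd = 266 − 5p.
Supply slope: (57 − 75)/(44 − 47) = 6, so qs = 6p − 207.
Before the subsidy: set 266 − 5p = 6p − 207 → p* = 43, q* = 51.
With a per-unit subsidy paid to sellers, each receives p + 16.5 per unit sold, so supply becomes qs = 6(p + 16.5) − 207.
Solving gives q = 96 with buyers paying 34 and sellers receiving 50.5 (the 16.5 wedge).
ΔCS is the trapezoid between Q = 96 and Q = 51 of height 9: ½ · (51 + 96) · 9 = 661.5.

Consumer surplus rises by 661.5.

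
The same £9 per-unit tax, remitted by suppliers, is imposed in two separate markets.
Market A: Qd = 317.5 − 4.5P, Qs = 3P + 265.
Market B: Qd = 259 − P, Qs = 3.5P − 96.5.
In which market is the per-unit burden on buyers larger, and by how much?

Market B, by £3.4.

Market A: pre-tax P* = £7, Q* = 286; post-tax Q = 269.8; per-unit burden on buyers = £3.6.
Market B: pre-tax P* = £79, Q* = 180; post-tax Q = 173; per-unit burden on buyers = £7.
Difference: £3.6 vs £7 → market B is larger by £3.4.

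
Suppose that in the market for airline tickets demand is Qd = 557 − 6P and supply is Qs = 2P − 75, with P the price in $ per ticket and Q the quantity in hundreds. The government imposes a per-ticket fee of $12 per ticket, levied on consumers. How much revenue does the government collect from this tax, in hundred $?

Tax revenue = $780 hundred.

Before the tax: set 557 − 6P = 2P − 75 → P* = $79, Q* = 83.
With the tax collected from consumers, demand (in seller-price terms) shifts: Qd = 557 − 6(P + 12).
Solving gives Q = 65 with consumers paying $82 and sellers receiving $70 (the $12 wedge).
Revenue = t · Q = 12 · 65 = $780.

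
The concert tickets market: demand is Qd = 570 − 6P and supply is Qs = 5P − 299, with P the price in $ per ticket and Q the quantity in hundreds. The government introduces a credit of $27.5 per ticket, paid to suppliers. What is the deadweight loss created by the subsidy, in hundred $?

Deadweight loss = $1031.25 hundred.

Without the subsidy, 570 − 6P = 5P − 299 gives 11P = 869, so P* = $79 and Q* = 96.
With a per-unit subsidy paid to suppliers, each receives P + 27.5 per unit sold, so supply becomes Qs = 5(P + 27.5) − 299.
New equilibrium: consumers pay $66.5, suppliers receive $94, Q = 171. (Wedge: Pb − Ps = −27.5.)
Quantity rises by |ΔQ| = |96 − 171| = 75.
DWL = ½ · t · |ΔQ| = ½ · 27.5 · 75 = $1031.25.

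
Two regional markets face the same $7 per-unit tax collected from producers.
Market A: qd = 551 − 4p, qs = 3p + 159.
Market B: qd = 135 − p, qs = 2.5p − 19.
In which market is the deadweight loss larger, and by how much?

Market A, by $24.5.

Market A: pre-tax p* = $56, q* = 327; post-tax q = 315; deadweight loss = $42.
Market B: pre-tax p* = $44, q* = 91; post-tax q = 86; deadweight loss = $17.5.
Difference: $42 vs $17.5 → market A is larger by $24.5.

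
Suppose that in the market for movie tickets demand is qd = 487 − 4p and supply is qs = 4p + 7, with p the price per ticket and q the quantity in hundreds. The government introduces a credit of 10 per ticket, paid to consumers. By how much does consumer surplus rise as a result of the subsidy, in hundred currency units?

Before the subsidy: set 487 − 4p = 4p + 7 → p* = 60, q* = 247.
With a per-unit subsidy paid to consumers, each effectively pays p − 10, so demand becomes qd = 487 − 4(p − 10).
Solving gives q = 267 with consumers paying 55 and producers receiving 65 (the 10 wedge).
ΔCS is the trapezoid between Q = 267 and Q = 247 of height 5: ½ · (247 + 267) · 5 = 1285.

Consumer surplus rises by 1285 hundred.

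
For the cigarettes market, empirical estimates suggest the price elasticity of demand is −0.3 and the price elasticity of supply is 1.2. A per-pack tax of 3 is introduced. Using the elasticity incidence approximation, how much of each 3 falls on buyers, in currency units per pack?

Buyers bear ≈ 2.4 per pack.

Incidence ratio: buyers' share ≈ εs / (εs + |εd|) = 1.2 / (1.2 + 0.3) = 0.8.
So buyers bear ≈ 0.8 × 3 = 2.4; producers bear 0.6.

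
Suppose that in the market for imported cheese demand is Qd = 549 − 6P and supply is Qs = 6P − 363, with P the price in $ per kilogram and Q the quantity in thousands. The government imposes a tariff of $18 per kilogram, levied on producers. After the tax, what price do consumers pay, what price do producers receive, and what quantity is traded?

Without the tax, 549 − 6P = 6P − 363 gives 12P = 912, so P* = $76 and Q* = 93.
With the tax collected from producers, supply shifts: Qs = 6(P − 18) − 363.
New equilibrium: consumers pay $85, producers receive $67, Q = 39. (Wedge: Pb − Ps = 18.)
The less price-elastic side of the market bears the larger share of a per-unit tax.

Consumers pay $85; producers receive $67; quantity = 39.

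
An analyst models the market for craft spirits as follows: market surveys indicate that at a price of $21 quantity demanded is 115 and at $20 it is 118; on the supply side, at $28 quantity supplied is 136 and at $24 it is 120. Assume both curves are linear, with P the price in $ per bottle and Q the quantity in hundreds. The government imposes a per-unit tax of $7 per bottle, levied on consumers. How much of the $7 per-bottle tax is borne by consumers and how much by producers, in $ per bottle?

Consumers bear $4 per bottle; producers bear $3 per bottle.

Demand slope: (118 − 115)/(20 − 21) = -3, so Qd = 178 − 3P.
Supply slope: (120 − 136)/(24 − 28) = 4, so Qs = 4P + 24.
Without the tax, 178 − 3P = 4P + 24 gives 7P = 154, so P* = $22 and Q* = 112.
With the tax collected from consumers, demand (in seller-price terms) shifts: Qd = 178 − 3(P + 7).
New equilibrium: consumers pay $26, producers receive $19, Q = 100. (Wedge: Pb − Ps = 7.)
Burden on consumers: $4; on producers: $3. (They sum to $7.)
The less price-elastic side of the market bears the larger share of a per-unit tax.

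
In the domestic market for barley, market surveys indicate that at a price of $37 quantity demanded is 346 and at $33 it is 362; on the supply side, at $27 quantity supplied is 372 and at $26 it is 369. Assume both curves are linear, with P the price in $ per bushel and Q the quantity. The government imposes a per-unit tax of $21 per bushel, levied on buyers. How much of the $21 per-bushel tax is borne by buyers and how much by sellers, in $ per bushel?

Demand slope: (362 − 346)/(33 − 37) = -4, so Qd = 494 − 4P.
Supply slope: (369 − 372)/(26 − 27) = 3, so Qs = 3P + 291.
Before the tax: set 494 − 4P = 3P + 291 → P* = $29, Q* = 378.
With the tax collected from buyers, demand (in seller-price terms) shifts: Qd = 494 − 4(P + 21).
Solving gives Q = 342 with buyers paying $38 and sellers receiving $17 (the $21 wedge).
Burden on buyers: $9; on sellers: $12. (They sum to $21.)

Buyers bear $9 per bushel; sellers bear $12 per bushel.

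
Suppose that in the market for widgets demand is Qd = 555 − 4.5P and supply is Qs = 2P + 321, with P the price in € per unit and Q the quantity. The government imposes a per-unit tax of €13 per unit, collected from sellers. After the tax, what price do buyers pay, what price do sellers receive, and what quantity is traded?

Without the tax, 555 − 4.5P = 2P + 321 gives 6.5P = 234, so P* = €36 and Q* = 393.
With the tax collected from sellers, supply shifts: Qs = 2(P − 13) + 321.
New equilibrium: buyers pay €40, sellers receive €27, Q = 375. (Wedge: Pb − Ps = 13.)
The less price-elastic side of the market bears the larger share of a per-unit tax.

Buyers pay €40; sellers receive €27; quantity = 375.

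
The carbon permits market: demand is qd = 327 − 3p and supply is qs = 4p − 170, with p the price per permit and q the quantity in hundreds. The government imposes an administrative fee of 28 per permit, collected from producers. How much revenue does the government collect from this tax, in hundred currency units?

Without the tax, 327 − 3p = 4p − 170 gives 7p = 497, so p* = 71 and q* = 114.
With the tax collected from producers, supply shifts: qs = 4(p − 28) − 170.
New equilibrium: consumers pay 87, producers receive 59, q = 66. (Wedge: pb − ps = 28.)
Revenue = t · Q = 28 · 66 = 1848.

Tax revenue = 1848 hundred.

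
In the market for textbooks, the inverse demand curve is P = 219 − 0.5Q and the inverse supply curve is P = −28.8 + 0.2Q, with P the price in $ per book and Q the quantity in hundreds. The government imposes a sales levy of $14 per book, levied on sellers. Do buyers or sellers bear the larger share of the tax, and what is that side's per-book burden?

Buyers bear the larger share: $10 per book.

Inverting to Q(P) form: Qd = 438 − 2P; Qs = 5P + 144.
Before the tax: set 438 − 2P = 5P + 144 → P* = $42, Q* = 354.
With the tax collected from sellers, supply shifts: Qs = 5(P − 14) + 144.
New equilibrium: buyers pay $52, sellers receive $38, Q = 334. (Wedge: Pb − Ps = 14.)
Per-book burden: buyers $10, sellers $4.
Buyers take the larger share because demand is less price-elastic here (demand slope 2 vs supply slope 5).
The less price-elastic side of the market bears the larger share of a per-unit tax.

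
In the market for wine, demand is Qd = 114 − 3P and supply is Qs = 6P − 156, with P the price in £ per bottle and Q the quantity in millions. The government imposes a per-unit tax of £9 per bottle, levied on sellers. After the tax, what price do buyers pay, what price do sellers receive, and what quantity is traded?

Before the tax: set 114 − 3P = 6P − 156 → P* = £30, Q* = 24.
With the tax collected from sellers, supply shifts: Qs = 6(P − 9) − 156.
New equilibrium: buyers pay £36, sellers receive £27, Q = 6. (Wedge: Pb − Ps = 9.)

Buyers pay £36; sellers receive £27; quantity = 6.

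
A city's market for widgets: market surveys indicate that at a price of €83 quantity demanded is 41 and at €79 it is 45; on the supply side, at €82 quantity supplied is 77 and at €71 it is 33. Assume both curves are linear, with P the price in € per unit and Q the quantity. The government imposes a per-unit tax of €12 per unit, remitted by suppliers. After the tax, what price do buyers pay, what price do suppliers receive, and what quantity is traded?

Buyers pay €84.6; suppliers receive €72.6; quantity = 39.4.

Demand slope: (45 − 41)/(79 − 83) = -1, so Qd = 124 − P.
Supply slope: (33 − 77)/(71 − 82) = 4, so Qs = 4P − 251.
Before the tax: set 124 − P = 4P − 251 → P* = €75, Q* = 49.
With the tax collected from suppliers, supply shifts: Qs = 4(P − 12) − 251.
New equilibrium: buyers pay €84.6, suppliers receive €72.6, Q = 39.4. (Wedge: Pb − Ps = 12.)
The less price-elastic side of the market bears the larger share of a per-unit tax.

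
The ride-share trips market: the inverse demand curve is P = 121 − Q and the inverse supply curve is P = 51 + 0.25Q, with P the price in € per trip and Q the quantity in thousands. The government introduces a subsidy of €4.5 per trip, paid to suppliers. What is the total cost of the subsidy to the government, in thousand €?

Government outlay = €268.2 thousand.

Rewrite in direct form: Qd = 121 − P and Qs = 4P − 204.
Before the subsidy: set 121 − P = 4P − 204 → P* = €65, Q* = 56.
With a per-unit subsidy paid to suppliers, each receives P + 4.5 per unit sold, so supply becomes Qs = 4(P + 4.5) − 204.
New equilibrium: consumers pay €61.4, suppliers receive €65.9, Q = 59.6. (Wedge: Pb − Ps = −4.5.)
Outlay = t · Q = 4.5 · 59.6 = €268.2.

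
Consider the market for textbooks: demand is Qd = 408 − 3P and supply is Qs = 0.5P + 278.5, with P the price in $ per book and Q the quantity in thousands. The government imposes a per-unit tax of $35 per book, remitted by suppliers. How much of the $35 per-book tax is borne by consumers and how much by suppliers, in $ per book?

Before the tax: set 408 − 3P = 0.5P + 278.5 → P* = $37, Q* = 297.
With the tax collected from suppliers, supply shifts: Qs = 0.5(P − 35) + 278.5.
New equilibrium: consumers pay $42, suppliers receive $7, Q = 282. (Wedge: Pb − Ps = 35.)
Burden on consumers: $5; on suppliers: $30. (They sum to $35.)
The less price-elastic side of the market bears the larger share of a per-unit tax.

Consumers bear $5 per book; suppliers bear $30 per book.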